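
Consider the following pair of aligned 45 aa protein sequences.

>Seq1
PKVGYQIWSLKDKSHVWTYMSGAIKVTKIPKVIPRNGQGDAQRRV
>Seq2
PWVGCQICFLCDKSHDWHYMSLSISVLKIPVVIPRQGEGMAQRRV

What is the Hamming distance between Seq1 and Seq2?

15

Differing sites — 2:K/W; 5:Y/C; 8:W/C; 9:S/F; 11:K/C; 16:V/D; 18:T/H; 22:G/L; 23:A/S; 25:K/S; 27:T/L; 31:K/V; 36:N/Q; 38:Q/E; 40:D/M.
That gives 15 mismatches out of 45 aligned sites, so the Hamming distance is 15.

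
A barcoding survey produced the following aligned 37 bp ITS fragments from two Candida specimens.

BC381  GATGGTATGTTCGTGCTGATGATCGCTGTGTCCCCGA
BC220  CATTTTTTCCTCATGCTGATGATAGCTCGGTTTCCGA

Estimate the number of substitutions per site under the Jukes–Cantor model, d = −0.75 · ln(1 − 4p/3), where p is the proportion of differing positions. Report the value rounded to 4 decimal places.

The sequences differ at positions 1 (G/C), 4 (G/T), 5 (G/T), 7 (A/T), 9 (G/C), 10 (T/C), 13 (G/A), 24 (C/A), 28 (G/C), 29 (T/G), 32 (C/T), 33 (C/T).
p = 12/37 = 0.324324.
d = −0.75 · ln(1 − (4/3)·0.324324) = −0.75 · ln(0.567568) = −0.75 · (-0.566395) = 0.4248.

0.4248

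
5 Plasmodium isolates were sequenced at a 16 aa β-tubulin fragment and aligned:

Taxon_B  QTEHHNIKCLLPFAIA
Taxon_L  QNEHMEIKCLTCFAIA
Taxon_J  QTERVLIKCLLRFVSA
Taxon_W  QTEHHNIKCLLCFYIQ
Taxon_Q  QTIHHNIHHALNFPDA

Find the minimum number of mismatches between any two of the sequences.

3

Pairwise Hamming distances:
  Taxon_B vs Taxon_L: 5
  Taxon_B vs Taxon_J: 6
  Taxon_B vs Taxon_W: 3
  Taxon_B vs Taxon_Q: 7
  Taxon_L vs Taxon_J: 8
  Taxon_L vs Taxon_W: 6
  Taxon_L vs Taxon_Q: 11
  Taxon_J vs Taxon_W: 7
  Taxon_J vs Taxon_Q: 10
  Taxon_W vs Taxon_Q: 8
The smallest is 3, between Taxon_B and Taxon_W.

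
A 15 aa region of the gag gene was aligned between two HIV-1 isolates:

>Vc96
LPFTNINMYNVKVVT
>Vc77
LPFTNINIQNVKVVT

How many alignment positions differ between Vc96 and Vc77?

2

Differing sites — 8:M/I; 9:Y/Q.
That gives 2 mismatches out of 15 aligned sites, so the Hamming distance is 2.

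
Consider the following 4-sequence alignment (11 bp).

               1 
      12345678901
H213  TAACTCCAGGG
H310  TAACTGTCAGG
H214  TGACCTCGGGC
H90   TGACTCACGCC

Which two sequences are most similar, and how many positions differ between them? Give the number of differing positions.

4

Pairwise Hamming distances:
  H213 vs H310: 4
  H213 vs H214: 5
  H213 vs H90: 5
  H310 vs H214: 7
  H310 vs H90: 6
  H214 vs H90: 5
The smallest is 4, between H213 and H310.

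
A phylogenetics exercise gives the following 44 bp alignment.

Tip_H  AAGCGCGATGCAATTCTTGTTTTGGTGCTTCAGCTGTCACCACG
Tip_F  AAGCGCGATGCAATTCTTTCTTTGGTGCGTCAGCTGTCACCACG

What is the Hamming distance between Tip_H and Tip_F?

3

Mismatches occur at site 19 (G↔T), site 20 (T↔C), site 29 (T↔G).
That gives 3 mismatches out of 44 aligned sites, so the Hamming distance is 3.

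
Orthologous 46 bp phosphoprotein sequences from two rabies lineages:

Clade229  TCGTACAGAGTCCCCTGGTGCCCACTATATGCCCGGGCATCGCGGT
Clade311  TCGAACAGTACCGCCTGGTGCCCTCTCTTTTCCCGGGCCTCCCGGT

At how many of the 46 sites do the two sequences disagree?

11

Mismatches occur at site 4 (T↔A), site 9 (A↔T), site 10 (G↔A), site 11 (T↔C), site 13 (C↔G), site 24 (A↔T), site 27 (A↔C), site 29 (A↔T), site 31 (G↔T), site 39 (A↔C), site 42 (G↔C).
That gives 11 mismatches out of 46 aligned sites, so the Hamming distance is 11.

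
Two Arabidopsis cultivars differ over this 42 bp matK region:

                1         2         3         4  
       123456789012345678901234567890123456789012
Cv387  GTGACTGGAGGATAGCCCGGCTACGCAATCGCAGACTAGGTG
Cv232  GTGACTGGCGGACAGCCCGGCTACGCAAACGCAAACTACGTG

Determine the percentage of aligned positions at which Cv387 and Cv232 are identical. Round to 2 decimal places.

Differing sites — 9:A/C; 13:T/C; 29:T/A; 34:G/A; 39:G/C.
37 of the 42 sites match, so the percent identity is 37/42 × 100 = 88.10%.

88.10%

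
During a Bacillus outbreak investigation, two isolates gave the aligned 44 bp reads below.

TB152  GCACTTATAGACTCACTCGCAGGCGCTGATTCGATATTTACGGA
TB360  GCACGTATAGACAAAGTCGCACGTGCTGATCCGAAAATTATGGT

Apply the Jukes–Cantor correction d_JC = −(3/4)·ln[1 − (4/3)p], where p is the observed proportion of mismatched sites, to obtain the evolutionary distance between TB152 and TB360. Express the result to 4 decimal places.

0.3041

Differing sites — 5:T/G; 13:T/A; 14:C/A; 16:C/G; 22:G/C; 24:C/T; 31:T/C; 35:T/A; 37:T/A; 41:C/T; 44:A/T.
p = 11/44 = 0.250000.
d = −0.75 · ln(1 − (4/3)·0.250000) = −0.75 · ln(0.666667) = −0.75 · (-0.405465) = 0.3041.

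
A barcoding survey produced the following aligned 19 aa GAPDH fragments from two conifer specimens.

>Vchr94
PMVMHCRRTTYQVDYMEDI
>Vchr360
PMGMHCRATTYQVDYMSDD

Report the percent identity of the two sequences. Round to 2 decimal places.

78.95%

Mismatches occur at site 3 (V→G), site 8 (R→A), site 17 (E→S), site 19 (I→D).
15 of the 19 sites match, so the percent identity is 15/19 × 100 = 78.95%.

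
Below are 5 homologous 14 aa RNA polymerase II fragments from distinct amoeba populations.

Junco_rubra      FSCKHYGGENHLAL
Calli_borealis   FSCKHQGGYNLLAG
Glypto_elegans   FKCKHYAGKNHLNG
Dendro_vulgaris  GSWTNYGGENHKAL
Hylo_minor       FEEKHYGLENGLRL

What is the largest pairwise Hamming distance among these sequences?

10

Pairwise Hamming distances:
  Junco_rubra vs Calli_borealis: 4
  Junco_rubra vs Glypto_elegans: 5
  Junco_rubra vs Dendro_vulgaris: 5
  Junco_rubra vs Hylo_minor: 5
  Calli_borealis vs Glypto_elegans: 6
  Calli_borealis vs Dendro_vulgaris: 9
  Calli_borealis vs Hylo_minor: 8
  Glypto_elegans vs Dendro_vulgaris: 10
  Glypto_elegans vs Hylo_minor: 8
  Dendro_vulgaris vs Hylo_minor: 9
The largest is 10, between Glypto_elegans and Dendro_vulgaris.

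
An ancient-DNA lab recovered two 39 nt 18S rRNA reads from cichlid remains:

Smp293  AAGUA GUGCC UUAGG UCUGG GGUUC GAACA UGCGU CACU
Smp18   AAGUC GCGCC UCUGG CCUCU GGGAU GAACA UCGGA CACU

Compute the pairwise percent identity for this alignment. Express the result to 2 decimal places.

66.67%

The sequences differ at positions 5 (A/C), 7 (U/C), 12 (U/C), 13 (A/U), 16 (U/C), 19 (G/C), 20 (G/U), 23 (U/G), 24 (U/A), 25 (C/U), 32 (G/C), 33 (C/G), 35 (U/A).
26 of the 39 sites match, so the percent identity is 26/39 × 100 = 66.67%.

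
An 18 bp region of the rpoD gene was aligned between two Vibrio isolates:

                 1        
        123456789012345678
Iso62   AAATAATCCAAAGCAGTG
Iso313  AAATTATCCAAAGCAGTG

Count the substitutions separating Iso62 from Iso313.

1

The sequences differ at position 5 (A/T).
That gives 1 mismatch out of 18 aligned sites, so the Hamming distance is 1.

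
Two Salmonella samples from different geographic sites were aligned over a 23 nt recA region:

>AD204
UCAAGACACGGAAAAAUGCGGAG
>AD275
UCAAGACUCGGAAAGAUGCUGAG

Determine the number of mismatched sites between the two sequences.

Differing sites — 8:A/U; 15:A/G; 20:G/U.
That gives 3 mismatches out of 23 aligned sites, so the Hamming distance is 3.

3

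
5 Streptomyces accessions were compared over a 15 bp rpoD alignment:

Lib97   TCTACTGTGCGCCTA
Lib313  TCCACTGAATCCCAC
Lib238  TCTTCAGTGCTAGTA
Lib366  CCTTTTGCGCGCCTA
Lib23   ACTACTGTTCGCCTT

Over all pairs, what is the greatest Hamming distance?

11

Pairwise Hamming distances:
  Lib97 vs Lib313: 7
  Lib97 vs Lib238: 5
  Lib97 vs Lib366: 4
  Lib97 vs Lib23: 3
  Lib313 vs Lib238: 11
  Lib313 vs Lib366: 10
  Lib313 vs Lib23: 8
  Lib238 vs Lib366: 7
  Lib238 vs Lib23: 8
  Lib366 vs Lib23: 6
The largest is 11, between Lib313 and Lib238.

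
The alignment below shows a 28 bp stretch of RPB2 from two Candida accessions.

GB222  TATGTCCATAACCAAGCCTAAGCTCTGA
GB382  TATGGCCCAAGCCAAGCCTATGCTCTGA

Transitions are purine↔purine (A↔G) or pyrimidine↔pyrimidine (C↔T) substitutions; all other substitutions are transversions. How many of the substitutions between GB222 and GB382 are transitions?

1

Mismatches occur at site 5 (T→G, transversion), site 8 (A→C, transversion), site 9 (T→A, transversion), site 11 (A→G, transition), site 21 (A→T, transversion).
Of the 5 differences, 1 transition and 4 transversions, so the answer is 1.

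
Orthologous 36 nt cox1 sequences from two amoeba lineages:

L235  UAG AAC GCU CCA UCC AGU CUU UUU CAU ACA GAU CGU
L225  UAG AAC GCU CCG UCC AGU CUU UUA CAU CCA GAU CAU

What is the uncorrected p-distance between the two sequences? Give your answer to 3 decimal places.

0.111

Mismatches occur at site 12 (A→G), site 24 (U→A), site 28 (A→C), site 35 (G→A).
There are 4 differences over 36 sites, so p = 4/36 = 0.111.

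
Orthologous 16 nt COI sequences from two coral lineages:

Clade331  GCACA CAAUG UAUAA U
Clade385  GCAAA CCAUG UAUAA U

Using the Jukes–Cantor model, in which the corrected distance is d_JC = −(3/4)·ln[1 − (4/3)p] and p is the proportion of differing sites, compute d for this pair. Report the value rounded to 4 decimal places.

The sequences differ at positions 4 (C/A), 7 (A/C).
p = 2/16 = 0.125000.
d = −0.75 · ln(1 − (4/3)·0.125000) = −0.75 · ln(0.833333) = −0.75 · (-0.182322) = 0.1367.

0.1367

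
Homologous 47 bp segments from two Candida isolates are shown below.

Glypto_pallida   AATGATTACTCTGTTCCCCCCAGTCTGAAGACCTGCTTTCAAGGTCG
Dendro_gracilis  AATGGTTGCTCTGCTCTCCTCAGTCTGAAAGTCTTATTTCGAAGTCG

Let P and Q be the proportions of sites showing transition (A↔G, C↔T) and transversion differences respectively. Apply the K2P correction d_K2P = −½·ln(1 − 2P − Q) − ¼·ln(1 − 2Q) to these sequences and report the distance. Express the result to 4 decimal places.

0.3379

The sequences differ at positions 5 (A/G, transition), 8 (A/G, transition), 14 (T/C, transition), 17 (C/T, transition), 20 (C/T, transition), 30 (G/A, transition), 31 (A/G, transition), 32 (C/T, transition), 35 (G/T, transversion), 36 (C/A, transversion), 41 (A/G, transition), 43 (G/A, transition).
Of the 12 differences, 10 transitions and 2 transversions over 47 sites: P = 10/47 = 0.212766, Q = 2/47 = 0.042553.
d = −0.5·ln(0.531915) − 0.25·ln(0.914894) = −0.5·(-0.631272) − 0.25·(-0.088947) = 0.3379.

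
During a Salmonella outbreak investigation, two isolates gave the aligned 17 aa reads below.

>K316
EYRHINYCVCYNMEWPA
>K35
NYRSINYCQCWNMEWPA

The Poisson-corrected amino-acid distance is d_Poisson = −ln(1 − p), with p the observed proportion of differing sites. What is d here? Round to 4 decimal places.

Differing sites — 1:E/N; 4:H/S; 9:V/Q; 11:Y/W.
p = 4/17 = 0.235294.
d = −ln(1 − 0.235294) = −ln(0.764706) = 0.2683.

0.2683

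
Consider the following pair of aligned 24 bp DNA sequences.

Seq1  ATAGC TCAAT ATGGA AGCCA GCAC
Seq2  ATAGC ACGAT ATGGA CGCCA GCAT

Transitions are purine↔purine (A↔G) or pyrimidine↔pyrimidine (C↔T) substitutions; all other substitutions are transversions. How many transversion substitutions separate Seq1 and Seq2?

2

Differing sites — 6:T/A (Tv); 8:A/G (Ti); 16:A/C (Tv); 24:C/T (Ti).
Of the 4 differences, 2 transitions and 2 transversions, so the answer is 2.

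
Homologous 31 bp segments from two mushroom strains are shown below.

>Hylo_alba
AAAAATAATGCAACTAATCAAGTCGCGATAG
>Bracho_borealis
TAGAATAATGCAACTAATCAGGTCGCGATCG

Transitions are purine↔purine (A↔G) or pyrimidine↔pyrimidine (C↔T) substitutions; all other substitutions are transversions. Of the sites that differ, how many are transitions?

The sequences differ at positions 1 (A/T, transversion), 3 (A/G, transition), 21 (A/G, transition), 30 (A/C, transversion).
Of the 4 differences, 2 transitions and 2 transversions, so the answer is 2.

2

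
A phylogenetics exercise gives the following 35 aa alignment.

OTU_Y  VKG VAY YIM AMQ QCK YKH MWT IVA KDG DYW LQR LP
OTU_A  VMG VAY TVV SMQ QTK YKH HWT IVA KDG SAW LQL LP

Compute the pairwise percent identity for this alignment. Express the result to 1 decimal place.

71.4%

Differing sites — 2:K/M; 7:Y/T; 8:I/V; 9:M/V; 10:A/S; 14:C/T; 19:M/H; 28:D/S; 29:Y/A; 33:R/L.
25 of the 35 sites match, so the percent identity is 25/35 × 100 = 71.4%.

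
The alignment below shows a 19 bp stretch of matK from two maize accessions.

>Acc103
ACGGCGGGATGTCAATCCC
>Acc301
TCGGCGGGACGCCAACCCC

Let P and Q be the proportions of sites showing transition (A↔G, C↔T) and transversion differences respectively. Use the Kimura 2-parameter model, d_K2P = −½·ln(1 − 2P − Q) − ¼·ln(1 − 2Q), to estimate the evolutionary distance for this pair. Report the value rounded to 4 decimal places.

0.2576

Differing sites — 1:A/T (Tv); 10:T/C (Ti); 12:T/C (Ti); 16:T/C (Ti).
Of the 4 differences, 3 transitions and 1 transversion over 19 sites: P = 3/19 = 0.157895, Q = 1/19 = 0.052632.
d = −0.5·ln(0.631578) − 0.25·ln(0.894736) = −0.5·(-0.459534) − 0.25·(-0.111227) = 0.2576.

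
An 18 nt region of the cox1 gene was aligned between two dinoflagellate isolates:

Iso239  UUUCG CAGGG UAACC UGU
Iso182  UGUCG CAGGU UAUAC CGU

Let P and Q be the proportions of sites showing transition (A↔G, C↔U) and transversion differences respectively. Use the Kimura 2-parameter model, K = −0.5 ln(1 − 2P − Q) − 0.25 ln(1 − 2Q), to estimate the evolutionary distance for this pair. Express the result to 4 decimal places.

The sequences differ at positions 2 (U/G, transversion), 10 (G/U, transversion), 13 (A/U, transversion), 14 (C/A, transversion), 16 (U/C, transition).
Of the 5 differences, 1 transition and 4 transversions over 18 sites: P = 1/18 = 0.055556, Q = 4/18 = 0.222222.
d = −0.5·ln(0.666666) − 0.25·ln(0.555556) = −0.5·(-0.405466) − 0.25·(-0.587786) = 0.3497.

0.3497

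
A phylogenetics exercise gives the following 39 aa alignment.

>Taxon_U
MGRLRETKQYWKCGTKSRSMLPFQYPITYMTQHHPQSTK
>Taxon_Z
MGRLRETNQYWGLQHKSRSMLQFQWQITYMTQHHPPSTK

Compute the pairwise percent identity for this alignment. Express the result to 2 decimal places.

76.92%

Mismatches occur at site 8 (K/N), site 12 (K/G), site 13 (C/L), site 14 (G/Q), site 15 (T/H), site 22 (P/Q), site 25 (Y/W), site 26 (P/Q), site 36 (Q/P).
30 of the 39 sites match, so the percent identity is 30/39 × 100 = 76.92%.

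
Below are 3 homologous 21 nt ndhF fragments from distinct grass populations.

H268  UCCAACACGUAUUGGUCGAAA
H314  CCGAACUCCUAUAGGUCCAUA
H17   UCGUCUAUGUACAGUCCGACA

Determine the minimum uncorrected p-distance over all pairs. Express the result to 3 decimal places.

Pairwise Hamming distances:
  H268 vs H314: 7
  H268 vs H17: 10
  H314 vs H17: 12
The smallest is 7 mismatches, between H268 and H314; p = 7/21 = 0.333.

0.333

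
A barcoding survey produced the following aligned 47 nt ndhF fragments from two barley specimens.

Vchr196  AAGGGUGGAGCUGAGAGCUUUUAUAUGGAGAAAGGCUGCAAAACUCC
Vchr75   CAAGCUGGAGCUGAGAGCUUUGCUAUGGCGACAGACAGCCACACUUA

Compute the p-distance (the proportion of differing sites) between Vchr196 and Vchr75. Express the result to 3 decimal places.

Differing sites — 1:A/C; 3:G/A; 5:G/C; 22:U/G; 23:A/C; 29:A/C; 32:A/C; 35:G/A; 37:U/A; 40:A/C; 42:A/C; 46:C/U; 47:C/A.
There are 13 differences over 47 sites, so p = 13/47 = 0.277.

0.277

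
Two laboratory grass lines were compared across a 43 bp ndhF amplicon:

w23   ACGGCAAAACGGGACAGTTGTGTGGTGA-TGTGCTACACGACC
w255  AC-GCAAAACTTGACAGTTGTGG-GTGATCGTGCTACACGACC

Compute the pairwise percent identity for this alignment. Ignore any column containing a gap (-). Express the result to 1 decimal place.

Excluding the 3 gap columns leaves 40 comparable sites.
The sequences differ at positions 11 (G/T), 12 (G/T), 23 (T/G), 30 (T/C).
36 of the 40 comparable sites match, so the percent identity is 36/40 × 100 = 90.0%.

90.0%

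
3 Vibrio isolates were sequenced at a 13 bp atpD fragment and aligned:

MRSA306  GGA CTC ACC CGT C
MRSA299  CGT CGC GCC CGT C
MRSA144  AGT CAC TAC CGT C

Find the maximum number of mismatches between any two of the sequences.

Pairwise Hamming distances:
  MRSA306 vs MRSA299: 4
  MRSA306 vs MRSA144: 5
  MRSA299 vs MRSA144: 4
The largest is 5, between MRSA306 and MRSA144.

5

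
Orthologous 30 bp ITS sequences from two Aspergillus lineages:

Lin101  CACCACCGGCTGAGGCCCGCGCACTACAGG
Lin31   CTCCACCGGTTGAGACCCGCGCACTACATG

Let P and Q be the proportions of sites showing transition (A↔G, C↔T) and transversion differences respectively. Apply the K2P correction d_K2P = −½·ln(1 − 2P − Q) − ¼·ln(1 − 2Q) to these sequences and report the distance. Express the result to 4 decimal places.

0.1473

Differing sites — 2:A/T (Tv); 10:C/T (Ti); 15:G/A (Ti); 29:G/T (Tv).
Of the 4 differences, 2 transitions and 2 transversions over 30 sites: P = 2/30 = 0.066667, Q = 2/30 = 0.066667.
d = −0.5·ln(0.799999) − 0.25·ln(0.866666) = −0.5·(-0.223145) − 0.25·(-0.143102) = 0.1473.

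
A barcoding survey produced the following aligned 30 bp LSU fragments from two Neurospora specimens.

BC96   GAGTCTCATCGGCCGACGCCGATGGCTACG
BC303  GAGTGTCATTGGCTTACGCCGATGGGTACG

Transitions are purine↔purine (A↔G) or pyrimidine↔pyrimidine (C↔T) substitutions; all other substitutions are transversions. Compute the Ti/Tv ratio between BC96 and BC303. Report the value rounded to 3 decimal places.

Mismatches occur at site 5 (C↔G, transversion), site 10 (C↔T, transition), site 14 (C↔T, transition), site 15 (G↔T, transversion), site 26 (C↔G, transversion).
Of the 5 differences, 2 transitions and 3 transversions, so Ti/Tv = 2/3 = 0.667.

0.667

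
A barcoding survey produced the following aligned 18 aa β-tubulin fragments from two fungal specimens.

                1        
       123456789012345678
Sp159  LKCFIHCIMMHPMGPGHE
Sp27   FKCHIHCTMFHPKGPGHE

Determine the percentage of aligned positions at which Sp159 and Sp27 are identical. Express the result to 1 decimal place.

Mismatches occur at site 1 (L↔F), site 4 (F↔H), site 8 (I↔T), site 10 (M↔F), site 13 (M↔K).
13 of the 18 sites match, so the percent identity is 13/18 × 100 = 72.2%.

72.2%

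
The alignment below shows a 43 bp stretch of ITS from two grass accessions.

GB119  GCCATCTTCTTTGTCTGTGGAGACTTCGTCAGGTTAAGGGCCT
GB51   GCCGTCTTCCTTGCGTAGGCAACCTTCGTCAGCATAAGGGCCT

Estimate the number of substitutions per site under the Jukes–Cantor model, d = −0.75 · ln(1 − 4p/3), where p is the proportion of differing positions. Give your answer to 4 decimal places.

Mismatches occur at site 4 (A→G), site 10 (T→C), site 14 (T→C), site 15 (C→G), site 17 (G→A), site 18 (T→G), site 20 (G→C), site 22 (G→A), site 23 (A→C), site 33 (G→C), site 34 (T→A).
p = 11/43 = 0.255814.
d = −0.75 · ln(1 − (4/3)·0.255814) = −0.75 · ln(0.658915) = −0.75 · (-0.417161) = 0.3129.

0.3129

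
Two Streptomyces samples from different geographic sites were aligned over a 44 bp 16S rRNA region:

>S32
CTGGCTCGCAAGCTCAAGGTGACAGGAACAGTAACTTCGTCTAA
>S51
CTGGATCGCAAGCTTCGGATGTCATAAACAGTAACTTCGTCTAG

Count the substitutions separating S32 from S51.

9

Mismatches occur at site 5 (C→A), site 15 (C→T), site 16 (A→C), site 17 (A→G), site 19 (G→A), site 22 (A→T), site 25 (G→T), site 26 (G→A), site 44 (A→G).
That gives 9 mismatches out of 44 aligned sites, so the Hamming distance is 9.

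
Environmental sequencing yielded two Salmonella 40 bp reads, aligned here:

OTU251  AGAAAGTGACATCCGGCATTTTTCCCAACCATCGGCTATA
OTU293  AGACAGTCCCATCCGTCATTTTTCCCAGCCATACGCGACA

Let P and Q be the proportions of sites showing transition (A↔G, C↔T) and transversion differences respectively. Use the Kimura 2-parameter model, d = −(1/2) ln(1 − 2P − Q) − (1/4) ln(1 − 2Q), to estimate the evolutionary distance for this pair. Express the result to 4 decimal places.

Differing sites — 4:A/C (Tv); 8:G/C (Tv); 9:A/C (Tv); 16:G/T (Tv); 28:A/G (Ti); 33:C/A (Tv); 34:G/C (Tv); 37:T/G (Tv); 39:T/C (Ti).
Of the 9 differences, 2 transitions and 7 transversions over 40 sites: P = 2/40 = 0.050000, Q = 7/40 = 0.175000.
d = −0.5·ln(0.725000) − 0.25·ln(0.650000) = −0.5·(-0.321584) − 0.25·(-0.430783) = 0.2685.

0.2685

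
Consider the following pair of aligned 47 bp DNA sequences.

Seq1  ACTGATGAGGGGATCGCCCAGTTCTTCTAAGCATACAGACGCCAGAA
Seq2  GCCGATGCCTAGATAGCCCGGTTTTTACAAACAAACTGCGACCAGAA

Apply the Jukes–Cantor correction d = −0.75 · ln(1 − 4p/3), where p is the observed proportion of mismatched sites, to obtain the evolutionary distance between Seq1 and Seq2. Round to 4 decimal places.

0.4937

Mismatches occur at site 1 (A→G), site 3 (T→C), site 8 (A→C), site 9 (G→C), site 10 (G→T), site 11 (G→A), site 15 (C→A), site 20 (A→G), site 24 (C→T), site 27 (C→A), site 28 (T→C), site 31 (G→A), site 34 (T→A), site 37 (A→T), site 39 (A→C), site 40 (C→G), site 41 (G→A).
p = 17/47 = 0.361702.
d = −0.75 · ln(1 − (4/3)·0.361702) = −0.75 · ln(0.517731) = −0.75 · (-0.658299) = 0.4937.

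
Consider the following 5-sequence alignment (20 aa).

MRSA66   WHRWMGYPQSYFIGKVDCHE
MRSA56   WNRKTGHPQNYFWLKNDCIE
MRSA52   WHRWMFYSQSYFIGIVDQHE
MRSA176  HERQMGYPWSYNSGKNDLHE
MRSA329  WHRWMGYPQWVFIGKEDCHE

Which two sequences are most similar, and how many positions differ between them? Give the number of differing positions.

Pairwise Hamming distances:
  MRSA66 vs MRSA56: 9
  MRSA66 vs MRSA52: 4
  MRSA66 vs MRSA176: 8
  MRSA66 vs MRSA329: 3
  MRSA56 vs MRSA52: 13
  MRSA56 vs MRSA176: 12
  MRSA56 vs MRSA329: 10
  MRSA52 vs MRSA176: 11
  MRSA52 vs MRSA329: 7
  MRSA176 vs MRSA329: 10
The smallest is 3, between MRSA66 and MRSA329.

3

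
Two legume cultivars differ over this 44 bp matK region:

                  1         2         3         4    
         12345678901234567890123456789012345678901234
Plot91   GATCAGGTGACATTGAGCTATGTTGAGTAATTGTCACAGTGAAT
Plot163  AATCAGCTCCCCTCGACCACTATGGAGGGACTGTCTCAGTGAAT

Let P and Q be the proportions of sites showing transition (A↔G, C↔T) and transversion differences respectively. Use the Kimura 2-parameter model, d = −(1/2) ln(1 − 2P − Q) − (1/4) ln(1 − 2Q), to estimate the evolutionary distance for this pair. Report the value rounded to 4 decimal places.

0.4546

Mismatches occur at site 1 (G→A, transition), site 7 (G→C, transversion), site 9 (G→C, transversion), site 10 (A→C, transversion), site 12 (A→C, transversion), site 14 (T→C, transition), site 17 (G→C, transversion), site 19 (T→A, transversion), site 20 (A→C, transversion), site 22 (G→A, transition), site 24 (T→G, transversion), site 28 (T→G, transversion), site 29 (A→G, transition), site 31 (T→C, transition), site 36 (A→T, transversion).
Of the 15 differences, 5 transitions and 10 transversions over 44 sites: P = 5/44 = 0.113636, Q = 10/44 = 0.227273.
d = −0.5·ln(0.545455) − 0.25·ln(0.545454) = −0.5·(-0.606135) − 0.25·(-0.606137) = 0.4546.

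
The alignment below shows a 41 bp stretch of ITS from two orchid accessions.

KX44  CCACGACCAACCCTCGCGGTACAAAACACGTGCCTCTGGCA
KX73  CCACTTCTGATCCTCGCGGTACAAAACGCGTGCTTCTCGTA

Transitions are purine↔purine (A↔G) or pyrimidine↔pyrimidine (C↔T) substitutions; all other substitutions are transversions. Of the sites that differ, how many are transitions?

6

Differing sites — 5:G/T (Tv); 6:A/T (Tv); 8:C/T (Ti); 9:A/G (Ti); 11:C/T (Ti); 28:A/G (Ti); 34:C/T (Ti); 38:G/C (Tv); 40:C/T (Ti).
Of the 9 differences, 6 transitions and 3 transversions, so the answer is 6.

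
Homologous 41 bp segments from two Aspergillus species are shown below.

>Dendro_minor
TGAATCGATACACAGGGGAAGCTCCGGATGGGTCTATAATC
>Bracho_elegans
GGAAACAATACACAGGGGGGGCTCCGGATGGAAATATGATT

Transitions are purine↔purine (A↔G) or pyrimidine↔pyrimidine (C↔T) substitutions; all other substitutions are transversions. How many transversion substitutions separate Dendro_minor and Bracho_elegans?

4

Differing sites — 1:T/G (Tv); 5:T/A (Tv); 7:G/A (Ti); 19:A/G (Ti); 20:A/G (Ti); 32:G/A (Ti); 33:T/A (Tv); 34:C/A (Tv); 38:A/G (Ti); 41:C/T (Ti).
Of the 10 differences, 6 transitions and 4 transversions, so the answer is 4.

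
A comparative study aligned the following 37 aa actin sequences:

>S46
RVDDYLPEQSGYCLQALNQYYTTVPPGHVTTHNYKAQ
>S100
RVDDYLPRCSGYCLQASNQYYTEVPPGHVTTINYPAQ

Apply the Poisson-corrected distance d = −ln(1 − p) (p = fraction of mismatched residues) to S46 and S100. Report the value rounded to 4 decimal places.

Differing sites — 8:E/R; 9:Q/C; 17:L/S; 23:T/E; 32:H/I; 35:K/P.
p = 6/37 = 0.162162.
d = −ln(1 − 0.162162) = −ln(0.837838) = 0.1769.

0.1769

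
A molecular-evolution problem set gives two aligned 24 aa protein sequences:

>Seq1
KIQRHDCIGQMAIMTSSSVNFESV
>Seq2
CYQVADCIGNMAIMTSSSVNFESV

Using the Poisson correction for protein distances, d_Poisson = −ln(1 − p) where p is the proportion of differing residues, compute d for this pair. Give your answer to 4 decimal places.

0.2336

Differing sites — 1:K/C; 2:I/Y; 4:R/V; 5:H/A; 10:Q/N.
p = 5/24 = 0.208333.
d = −ln(1 − 0.208333) = −ln(0.791667) = 0.2336.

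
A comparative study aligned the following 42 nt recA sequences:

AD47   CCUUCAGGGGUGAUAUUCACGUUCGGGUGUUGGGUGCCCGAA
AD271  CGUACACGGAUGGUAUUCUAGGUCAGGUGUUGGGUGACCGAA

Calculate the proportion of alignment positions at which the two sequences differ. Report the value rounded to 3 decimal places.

The sequences differ at positions 2 (C/G), 4 (U/A), 7 (G/C), 10 (G/A), 13 (A/G), 19 (A/U), 20 (C/A), 22 (U/G), 25 (G/A), 37 (C/A).
There are 10 differences over 42 sites, so p = 10/42 = 0.238.

0.238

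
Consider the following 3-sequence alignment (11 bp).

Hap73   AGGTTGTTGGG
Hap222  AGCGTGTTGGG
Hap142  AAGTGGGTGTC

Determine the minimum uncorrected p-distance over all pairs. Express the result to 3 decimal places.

0.182

Pairwise Hamming distances:
  Hap73 vs Hap222: 2
  Hap73 vs Hap142: 5
  Hap222 vs Hap142: 7
The smallest is 2 mismatches, between Hap73 and Hap222; p = 2/11 = 0.182.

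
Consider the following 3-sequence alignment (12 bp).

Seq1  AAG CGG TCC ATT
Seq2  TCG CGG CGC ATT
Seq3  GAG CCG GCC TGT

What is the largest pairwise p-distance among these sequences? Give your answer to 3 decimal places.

Pairwise Hamming distances:
  Seq1 vs Seq2: 4
  Seq1 vs Seq3: 5
  Seq2 vs Seq3: 7
The largest is 7 mismatches, between Seq2 and Seq3; p = 7/12 = 0.583.

0.583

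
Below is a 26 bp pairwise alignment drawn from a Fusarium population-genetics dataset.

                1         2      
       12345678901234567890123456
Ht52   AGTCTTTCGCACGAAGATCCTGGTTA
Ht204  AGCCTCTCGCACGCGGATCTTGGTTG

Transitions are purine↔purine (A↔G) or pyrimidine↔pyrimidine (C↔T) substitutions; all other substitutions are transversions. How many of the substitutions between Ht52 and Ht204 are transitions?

5

Mismatches occur at site 3 (T→C, transition), site 6 (T→C, transition), site 14 (A→C, transversion), site 15 (A→G, transition), site 20 (C→T, transition), site 26 (A→G, transition).
Of the 6 differences, 5 transitions and 1 transversion, so the answer is 5.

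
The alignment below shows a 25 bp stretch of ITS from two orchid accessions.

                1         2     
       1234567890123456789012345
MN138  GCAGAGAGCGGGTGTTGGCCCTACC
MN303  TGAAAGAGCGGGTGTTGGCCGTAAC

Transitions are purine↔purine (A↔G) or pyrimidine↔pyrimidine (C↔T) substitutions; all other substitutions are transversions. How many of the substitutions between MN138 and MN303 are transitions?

1

Differing sites — 1:G/T (Tv); 2:C/G (Tv); 4:G/A (Ti); 21:C/G (Tv); 24:C/A (Tv).
Of the 5 differences, 1 transition and 4 transversions, so the answer is 1.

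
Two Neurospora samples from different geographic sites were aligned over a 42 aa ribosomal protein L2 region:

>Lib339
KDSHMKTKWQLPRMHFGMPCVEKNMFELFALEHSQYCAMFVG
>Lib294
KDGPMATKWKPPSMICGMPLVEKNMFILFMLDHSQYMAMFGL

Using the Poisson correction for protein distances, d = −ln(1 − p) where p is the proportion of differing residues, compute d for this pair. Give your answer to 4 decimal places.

Mismatches occur at site 3 (S↔G), site 4 (H↔P), site 6 (K↔A), site 10 (Q↔K), site 11 (L↔P), site 13 (R↔S), site 15 (H↔I), site 16 (F↔C), site 20 (C↔L), site 27 (E↔I), site 30 (A↔M), site 32 (E↔D), site 37 (C↔M), site 41 (V↔G), site 42 (G↔L).
p = 15/42 = 0.357143.
d = −ln(1 − 0.357143) = −ln(0.642857) = 0.4418.

0.4418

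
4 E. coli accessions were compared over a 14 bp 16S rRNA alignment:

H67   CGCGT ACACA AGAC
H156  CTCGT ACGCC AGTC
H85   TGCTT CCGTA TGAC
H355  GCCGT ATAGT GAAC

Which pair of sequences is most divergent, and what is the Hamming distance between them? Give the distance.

Pairwise Hamming distances:
  H67 vs H156: 4
  H67 vs H85: 6
  H67 vs H355: 7
  H156 vs H85: 8
  H156 vs H355: 9
  H85 vs H355: 10
The largest is 10, between H85 and H355.

10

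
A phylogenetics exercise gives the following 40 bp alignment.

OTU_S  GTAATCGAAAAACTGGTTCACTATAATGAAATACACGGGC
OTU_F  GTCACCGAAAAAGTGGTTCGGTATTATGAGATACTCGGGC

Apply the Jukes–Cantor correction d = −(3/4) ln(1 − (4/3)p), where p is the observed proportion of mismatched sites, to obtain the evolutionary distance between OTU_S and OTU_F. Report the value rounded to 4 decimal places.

0.2326

Mismatches occur at site 3 (A↔C), site 5 (T↔C), site 13 (C↔G), site 20 (A↔G), site 21 (C↔G), site 25 (A↔T), site 30 (A↔G), site 35 (A↔T).
p = 8/40 = 0.200000.
d = −0.75 · ln(1 − (4/3)·0.200000) = −0.75 · ln(0.733333) = −0.75 · (-0.310155) = 0.2326.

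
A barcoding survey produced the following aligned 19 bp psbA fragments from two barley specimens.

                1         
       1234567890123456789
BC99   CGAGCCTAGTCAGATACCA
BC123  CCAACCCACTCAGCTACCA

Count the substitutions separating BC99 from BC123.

Mismatches occur at site 2 (G↔C), site 4 (G↔A), site 7 (T↔C), site 9 (G↔C), site 14 (A↔C).
That gives 5 mismatches out of 19 aligned sites, so the Hamming distance is 5.

5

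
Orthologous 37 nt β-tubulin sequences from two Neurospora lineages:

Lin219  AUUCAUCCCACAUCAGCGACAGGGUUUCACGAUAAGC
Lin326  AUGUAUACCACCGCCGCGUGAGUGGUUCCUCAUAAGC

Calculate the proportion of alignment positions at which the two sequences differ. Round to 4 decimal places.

0.3514

Differing sites — 3:U/G; 4:C/U; 7:C/A; 12:A/C; 13:U/G; 15:A/C; 19:A/U; 20:C/G; 23:G/U; 25:U/G; 29:A/C; 30:C/U; 31:G/C.
There are 13 differences over 37 sites, so p = 13/37 = 0.3514.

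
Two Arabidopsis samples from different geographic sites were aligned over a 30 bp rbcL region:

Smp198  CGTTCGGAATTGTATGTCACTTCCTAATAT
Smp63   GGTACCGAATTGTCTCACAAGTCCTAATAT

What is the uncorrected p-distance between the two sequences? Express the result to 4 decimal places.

Differing sites — 1:C/G; 4:T/A; 6:G/C; 14:A/C; 16:G/C; 17:T/A; 20:C/A; 21:T/G.
There are 8 differences over 30 sites, so p = 8/30 = 0.2667.

0.2667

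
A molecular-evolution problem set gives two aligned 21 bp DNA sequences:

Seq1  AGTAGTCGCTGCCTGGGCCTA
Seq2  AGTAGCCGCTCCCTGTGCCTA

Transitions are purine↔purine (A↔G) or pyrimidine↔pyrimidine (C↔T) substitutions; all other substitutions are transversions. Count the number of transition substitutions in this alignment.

1

Differing sites — 6:T/C (Ti); 11:G/C (Tv); 16:G/T (Tv).
Of the 3 differences, 1 transition and 2 transversions, so the answer is 1.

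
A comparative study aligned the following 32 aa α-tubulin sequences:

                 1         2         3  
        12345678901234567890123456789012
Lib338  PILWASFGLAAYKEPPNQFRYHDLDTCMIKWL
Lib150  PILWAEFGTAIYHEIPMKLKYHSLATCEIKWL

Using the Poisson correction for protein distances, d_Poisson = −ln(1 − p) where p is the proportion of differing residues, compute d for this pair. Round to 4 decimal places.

The sequences differ at positions 6 (S/E), 9 (L/T), 11 (A/I), 13 (K/H), 15 (P/I), 17 (N/M), 18 (Q/K), 19 (F/L), 20 (R/K), 23 (D/S), 25 (D/A), 28 (M/E).
p = 12/32 = 0.375000.
d = −ln(1 − 0.375000) = −ln(0.625000) = 0.4700.

0.4700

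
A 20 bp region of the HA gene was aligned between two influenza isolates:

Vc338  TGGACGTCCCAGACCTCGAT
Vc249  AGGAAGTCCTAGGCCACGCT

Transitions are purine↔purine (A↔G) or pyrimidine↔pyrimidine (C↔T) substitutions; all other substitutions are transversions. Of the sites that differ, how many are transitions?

2

Mismatches occur at site 1 (T→A, transversion), site 5 (C→A, transversion), site 10 (C→T, transition), site 13 (A→G, transition), site 16 (T→A, transversion), site 19 (A→C, transversion).
Of the 6 differences, 2 transitions and 4 transversions, so the answer is 2.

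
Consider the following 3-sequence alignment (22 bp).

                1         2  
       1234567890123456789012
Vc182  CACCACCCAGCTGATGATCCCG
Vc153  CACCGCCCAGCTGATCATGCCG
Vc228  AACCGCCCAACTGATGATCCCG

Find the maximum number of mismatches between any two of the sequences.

4

Pairwise Hamming distances:
  Vc182 vs Vc153: 3
  Vc182 vs Vc228: 3
  Vc153 vs Vc228: 4
The largest is 4, between Vc153 and Vc228.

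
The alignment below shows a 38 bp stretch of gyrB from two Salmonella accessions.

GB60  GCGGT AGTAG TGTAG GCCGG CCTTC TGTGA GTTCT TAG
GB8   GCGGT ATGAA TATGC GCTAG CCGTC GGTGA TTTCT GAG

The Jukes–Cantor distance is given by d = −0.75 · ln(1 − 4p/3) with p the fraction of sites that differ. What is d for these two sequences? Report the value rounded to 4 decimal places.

Differing sites — 7:G/T; 8:T/G; 10:G/A; 12:G/A; 14:A/G; 15:G/C; 18:C/T; 19:G/A; 23:T/G; 26:T/G; 31:G/T; 36:T/G.
p = 12/38 = 0.315789.
d = −0.75 · ln(1 − (4/3)·0.315789) = −0.75 · ln(0.578948) = −0.75 · (-0.546543) = 0.4099.

0.4099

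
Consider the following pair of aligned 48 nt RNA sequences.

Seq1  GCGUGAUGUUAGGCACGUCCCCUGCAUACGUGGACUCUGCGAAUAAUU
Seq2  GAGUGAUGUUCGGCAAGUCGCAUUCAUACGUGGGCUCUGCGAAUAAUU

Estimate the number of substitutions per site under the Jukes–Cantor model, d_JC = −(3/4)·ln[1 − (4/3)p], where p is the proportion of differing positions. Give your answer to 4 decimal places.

0.1622

Differing sites — 2:C/A; 11:A/C; 16:C/A; 20:C/G; 22:C/A; 24:G/U; 34:A/G.
p = 7/48 = 0.145833.
d = −0.75 · ln(1 − (4/3)·0.145833) = −0.75 · ln(0.805556) = −0.75 · (-0.216223) = 0.1622.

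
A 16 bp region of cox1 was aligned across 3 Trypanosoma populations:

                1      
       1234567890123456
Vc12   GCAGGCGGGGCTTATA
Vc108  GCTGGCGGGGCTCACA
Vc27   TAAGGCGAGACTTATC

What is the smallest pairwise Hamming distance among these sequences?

3

Pairwise Hamming distances:
  Vc12 vs Vc108: 3
  Vc12 vs Vc27: 5
  Vc108 vs Vc27: 8
The smallest is 3, between Vc12 and Vc108.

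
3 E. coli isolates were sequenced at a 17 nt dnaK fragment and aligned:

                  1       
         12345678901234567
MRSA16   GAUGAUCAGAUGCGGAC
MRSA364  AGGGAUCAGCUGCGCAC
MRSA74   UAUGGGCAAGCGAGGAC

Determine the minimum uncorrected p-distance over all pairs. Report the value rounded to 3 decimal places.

Pairwise Hamming distances:
  MRSA16 vs MRSA364: 5
  MRSA16 vs MRSA74: 7
  MRSA364 vs MRSA74: 10
The smallest is 5 mismatches, between MRSA16 and MRSA364; p = 5/17 = 0.294.

0.294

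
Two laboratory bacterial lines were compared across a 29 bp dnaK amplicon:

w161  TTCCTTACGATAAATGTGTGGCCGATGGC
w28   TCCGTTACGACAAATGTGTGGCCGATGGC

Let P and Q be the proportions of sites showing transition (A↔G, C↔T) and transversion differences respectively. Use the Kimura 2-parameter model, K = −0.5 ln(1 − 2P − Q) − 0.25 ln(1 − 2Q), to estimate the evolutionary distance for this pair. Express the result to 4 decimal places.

0.1125

Differing sites — 2:T/C (Ti); 4:C/G (Tv); 11:T/C (Ti).
Of the 3 differences, 2 transitions and 1 transversion over 29 sites: P = 2/29 = 0.068966, Q = 1/29 = 0.034483.
d = −0.5·ln(0.827585) − 0.25·ln(0.931034) = −0.5·(-0.189243) − 0.25·(-0.071459) = 0.1125.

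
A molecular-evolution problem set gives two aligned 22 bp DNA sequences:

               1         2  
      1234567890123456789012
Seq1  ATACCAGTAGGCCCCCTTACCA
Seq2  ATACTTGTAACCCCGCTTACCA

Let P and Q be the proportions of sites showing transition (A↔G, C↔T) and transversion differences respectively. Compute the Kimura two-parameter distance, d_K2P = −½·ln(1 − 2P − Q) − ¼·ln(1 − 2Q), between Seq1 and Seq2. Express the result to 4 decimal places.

Mismatches occur at site 5 (C↔T, transition), site 6 (A↔T, transversion), site 10 (G↔A, transition), site 11 (G↔C, transversion), site 15 (C↔G, transversion).
Of the 5 differences, 2 transitions and 3 transversions over 22 sites: P = 2/22 = 0.090909, Q = 3/22 = 0.136364.
d = −0.5·ln(0.681818) − 0.25·ln(0.727272) = −0.5·(-0.382993) − 0.25·(-0.318455) = 0.2711.

0.2711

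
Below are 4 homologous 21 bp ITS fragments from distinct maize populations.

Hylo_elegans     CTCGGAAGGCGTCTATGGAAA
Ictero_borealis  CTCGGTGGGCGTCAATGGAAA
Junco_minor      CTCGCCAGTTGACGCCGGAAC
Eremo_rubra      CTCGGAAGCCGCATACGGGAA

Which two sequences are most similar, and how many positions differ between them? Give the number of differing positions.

Pairwise Hamming distances:
  Hylo_elegans vs Ictero_borealis: 3
  Hylo_elegans vs Junco_minor: 9
  Hylo_elegans vs Eremo_rubra: 5
  Ictero_borealis vs Junco_minor: 10
  Ictero_borealis vs Eremo_rubra: 8
  Junco_minor vs Eremo_rubra: 10
The smallest is 3, between Hylo_elegans and Ictero_borealis.

3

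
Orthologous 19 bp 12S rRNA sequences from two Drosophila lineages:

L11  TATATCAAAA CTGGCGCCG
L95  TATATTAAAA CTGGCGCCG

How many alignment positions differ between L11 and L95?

1

Differing sites — 6:C/T.
That gives 1 mismatch out of 19 aligned sites, so the Hamming distance is 1.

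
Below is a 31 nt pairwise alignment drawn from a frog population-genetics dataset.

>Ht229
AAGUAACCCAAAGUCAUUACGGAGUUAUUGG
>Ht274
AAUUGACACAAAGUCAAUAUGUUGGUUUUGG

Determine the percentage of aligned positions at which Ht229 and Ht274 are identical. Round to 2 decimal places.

The sequences differ at positions 3 (G/U), 5 (A/G), 8 (C/A), 17 (U/A), 20 (C/U), 22 (G/U), 23 (A/U), 25 (U/G), 27 (A/U).
22 of the 31 sites match, so the percent identity is 22/31 × 100 = 70.97%.

70.97%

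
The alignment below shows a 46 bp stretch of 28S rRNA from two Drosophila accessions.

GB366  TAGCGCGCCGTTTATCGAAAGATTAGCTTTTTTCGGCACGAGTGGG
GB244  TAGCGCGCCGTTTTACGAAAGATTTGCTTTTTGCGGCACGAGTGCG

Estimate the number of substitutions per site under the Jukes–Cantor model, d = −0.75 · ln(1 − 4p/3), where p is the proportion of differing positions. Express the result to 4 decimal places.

0.1174

Differing sites — 14:A/T; 15:T/A; 25:A/T; 33:T/G; 45:G/C.
p = 5/46 = 0.108696.
d = −0.75 · ln(1 − (4/3)·0.108696) = −0.75 · ln(0.855072) = −0.75 · (-0.156570) = 0.1174.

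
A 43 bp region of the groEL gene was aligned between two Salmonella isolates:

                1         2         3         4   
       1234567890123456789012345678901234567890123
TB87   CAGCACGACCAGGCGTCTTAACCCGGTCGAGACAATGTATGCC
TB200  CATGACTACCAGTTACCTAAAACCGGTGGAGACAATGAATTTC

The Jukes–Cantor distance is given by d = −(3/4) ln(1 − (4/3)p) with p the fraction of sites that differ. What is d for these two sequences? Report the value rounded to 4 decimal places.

The sequences differ at positions 3 (G/T), 4 (C/G), 7 (G/T), 13 (G/T), 14 (C/T), 15 (G/A), 16 (T/C), 19 (T/A), 22 (C/A), 28 (C/G), 38 (T/A), 41 (G/T), 42 (C/T).
p = 13/43 = 0.302326.
d = −0.75 · ln(1 − (4/3)·0.302326) = −0.75 · ln(0.596899) = −0.75 · (-0.516007) = 0.3870.

0.3870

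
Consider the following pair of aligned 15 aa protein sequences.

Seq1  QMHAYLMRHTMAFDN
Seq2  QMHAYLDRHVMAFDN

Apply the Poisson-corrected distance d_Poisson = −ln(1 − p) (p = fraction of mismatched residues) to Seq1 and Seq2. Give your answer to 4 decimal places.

The sequences differ at positions 7 (M/D), 10 (T/V).
p = 2/15 = 0.133333.
d = −ln(1 − 0.133333) = −ln(0.866667) = 0.1431.

0.1431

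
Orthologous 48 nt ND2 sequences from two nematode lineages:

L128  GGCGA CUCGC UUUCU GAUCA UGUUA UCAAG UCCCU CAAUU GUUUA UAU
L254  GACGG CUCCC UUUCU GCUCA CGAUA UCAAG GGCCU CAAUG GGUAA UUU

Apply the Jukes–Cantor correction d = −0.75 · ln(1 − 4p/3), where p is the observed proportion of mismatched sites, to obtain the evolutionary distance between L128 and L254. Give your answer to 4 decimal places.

Differing sites — 2:G/A; 5:A/G; 9:G/C; 17:A/C; 21:U/C; 23:U/A; 31:U/G; 32:C/G; 40:U/G; 42:U/G; 44:U/A; 47:A/U.
p = 12/48 = 0.250000.
d = −0.75 · ln(1 − (4/3)·0.250000) = −0.75 · ln(0.666667) = −0.75 · (-0.405465) = 0.3041.

0.3041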